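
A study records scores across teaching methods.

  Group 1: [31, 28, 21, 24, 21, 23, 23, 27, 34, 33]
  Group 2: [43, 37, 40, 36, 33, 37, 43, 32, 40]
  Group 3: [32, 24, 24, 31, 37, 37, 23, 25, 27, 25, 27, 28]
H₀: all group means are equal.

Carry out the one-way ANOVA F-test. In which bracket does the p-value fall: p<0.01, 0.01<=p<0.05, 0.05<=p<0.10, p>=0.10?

Group means [26.50, 37.89, 28.33], grand mean 30.516
SSB = Σnᵢ(x̄ᵢ−x̄)² = 707.686; SSW = ΣΣ(x−x̄ᵢ)² = 600.056
MSB = 707.686/2 = 353.8432; MSW = 600.056/28 = 21.4306
F = MSB/MSW = 16.5112
df = (2, 28)
p-value (upper-tail) = 0.00002
→ bracket: p<0.01

p-value bracket: p<0.01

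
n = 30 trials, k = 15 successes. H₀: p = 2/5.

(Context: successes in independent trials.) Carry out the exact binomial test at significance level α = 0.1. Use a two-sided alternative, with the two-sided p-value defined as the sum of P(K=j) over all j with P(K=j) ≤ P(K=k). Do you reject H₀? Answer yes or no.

reject H₀: no

Exact binomial: n=30, k=15, p₀=2/5=0.4000
P(X=j) = C(n,j)·p₀^j·(1−p₀)^(n−j); p = Σ P(X=j) over j with P(X=j) ≤ P(X=15)
p-value (two-sided) = 0.26938
At α=0.1: p ≥ α → fail to reject H₀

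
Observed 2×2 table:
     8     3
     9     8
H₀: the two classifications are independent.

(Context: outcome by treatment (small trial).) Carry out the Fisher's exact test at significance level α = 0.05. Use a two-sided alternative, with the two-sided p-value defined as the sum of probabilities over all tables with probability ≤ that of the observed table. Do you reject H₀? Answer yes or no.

reject H₀: no

Margins: r₁=11, r₂=17, c₁=17, c₂=11, n=28
p_obs = C(11,8)·C(17,9)/C(28,17); sum pmf over tables with pmf ≤ p_obs
p-value (two-sided) = 0.43488
At α=0.05: p ≥ α → fail to reject H₀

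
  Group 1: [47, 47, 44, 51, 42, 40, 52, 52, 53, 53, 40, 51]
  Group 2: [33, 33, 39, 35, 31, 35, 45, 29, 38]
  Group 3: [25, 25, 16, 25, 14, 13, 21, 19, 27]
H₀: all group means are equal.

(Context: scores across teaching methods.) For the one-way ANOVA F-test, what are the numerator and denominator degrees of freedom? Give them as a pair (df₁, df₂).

degrees of freedom = [2, 27]

k = 3 groups, N = 30 total
df = (k−1, N−k) = (3−1, 30−3) = (2, 27)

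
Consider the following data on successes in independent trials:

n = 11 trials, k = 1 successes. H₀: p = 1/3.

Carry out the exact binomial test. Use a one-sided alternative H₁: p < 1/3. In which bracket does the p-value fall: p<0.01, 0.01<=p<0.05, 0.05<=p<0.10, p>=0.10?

p-value bracket: 0.05<=p<0.10

Exact binomial: n=11, k=1, p₀=1/3=0.3333
P(X≤1) from Σ C(n,i)·p₀^i·(1−p₀)^(n−i)
p-value (one-sided, H₁ less) = 0.07515
→ bracket: 0.05<=p<0.10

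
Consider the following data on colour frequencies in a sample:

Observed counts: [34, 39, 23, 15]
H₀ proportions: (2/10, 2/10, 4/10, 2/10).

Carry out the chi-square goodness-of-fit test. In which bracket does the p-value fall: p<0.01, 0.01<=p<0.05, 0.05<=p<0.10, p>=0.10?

p-value bracket: p<0.01

n = 111; E_i = n·p_i = [22.20, 22.20, 44.40, 22.20]
χ² = (34−22.20)²/22.20 + (39−22.20)²/22.20 + (23−44.40)²/44.40 + (15−22.20)²/22.20 = 31.6351
df = 3
p-value (upper-tail) = 0.00000
→ bracket: p<0.01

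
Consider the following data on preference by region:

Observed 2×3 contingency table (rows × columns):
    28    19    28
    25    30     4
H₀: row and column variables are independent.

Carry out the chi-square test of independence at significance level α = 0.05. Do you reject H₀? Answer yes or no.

Row totals [75, 59], col totals [53, 49, 32], n=134
χ² = (28−29.66)²/29.66 + (19−27.43)²/27.43 + (28−17.91)²/17.91 + (25−23.34)²/23.34 + (30−21.57)²/21.57 + (4−14.09)²/14.09 = 18.9996
df = 2
p-value (upper-tail) = 0.00007
At α=0.05: p < α → reject H₀

reject H₀: yes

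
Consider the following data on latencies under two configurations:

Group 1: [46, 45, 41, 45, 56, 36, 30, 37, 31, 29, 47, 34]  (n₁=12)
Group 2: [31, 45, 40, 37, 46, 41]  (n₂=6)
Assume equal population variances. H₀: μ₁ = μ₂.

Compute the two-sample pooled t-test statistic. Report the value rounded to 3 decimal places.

x̄₁=39.750, s₁=8.281, n₁=12
x̄₂=40.000, s₂=5.514, n₂=6
s_p² = [11·8.281² + 5·5.514²]/16 = 56.6406
SE = √(s_p²·(1/12+1/6)) = 3.7630
t = (39.750−40.000)/3.7630 = -0.0664
df = 16

test statistic = -0.066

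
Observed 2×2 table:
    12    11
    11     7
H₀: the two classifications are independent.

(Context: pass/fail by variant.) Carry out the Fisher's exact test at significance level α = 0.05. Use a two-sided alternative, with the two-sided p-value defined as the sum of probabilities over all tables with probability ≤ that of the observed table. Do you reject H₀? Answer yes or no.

reject H₀: no

Margins: r₁=23, r₂=18, c₁=23, c₂=18, n=41
p_obs = C(23,12)·C(18,11)/C(41,23); sum pmf over tables with pmf ≤ p_obs
p-value (two-sided) = 0.75231
At α=0.05: p ≥ α → fail to reject H₀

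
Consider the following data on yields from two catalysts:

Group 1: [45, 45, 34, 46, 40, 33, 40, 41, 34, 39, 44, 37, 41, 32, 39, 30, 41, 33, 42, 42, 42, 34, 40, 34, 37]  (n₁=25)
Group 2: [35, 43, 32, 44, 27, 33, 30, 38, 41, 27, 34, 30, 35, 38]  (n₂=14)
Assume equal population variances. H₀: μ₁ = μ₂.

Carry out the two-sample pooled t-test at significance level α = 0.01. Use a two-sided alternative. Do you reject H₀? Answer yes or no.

x̄₁=38.600, s₁=4.537, n₁=25
x̄₂=34.786, s₂=5.480, n₂=14
s_p² = [24·4.537² + 13·5.480²]/37 = 23.9015
SE = √(s_p²·(1/25+1/14)) = 1.6320
t = (38.600−34.786)/1.6320 = 2.3372
df = 37
p-value (two-sided) = 0.02495
At α=0.01: p ≥ α → fail to reject H₀

reject H₀: no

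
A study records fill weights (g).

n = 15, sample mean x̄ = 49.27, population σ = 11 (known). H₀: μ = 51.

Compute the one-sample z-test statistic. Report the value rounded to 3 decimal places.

SE = σ/√n = 11/√15 = 2.8402
z = (x̄−μ₀)/SE = (49.27−51)/2.8402 = -0.6091

test statistic = -0.609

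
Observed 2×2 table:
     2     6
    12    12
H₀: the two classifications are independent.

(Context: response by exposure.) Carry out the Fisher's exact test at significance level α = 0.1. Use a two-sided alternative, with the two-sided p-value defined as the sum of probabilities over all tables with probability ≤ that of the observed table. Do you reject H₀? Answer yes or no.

reject H₀: no

Margins: r₁=8, r₂=24, c₁=14, c₂=18, n=32
p_obs = C(8,2)·C(24,12)/C(32,14); sum pmf over tables with pmf ≤ p_obs
p-value (two-sided) = 0.41228
At α=0.1: p ≥ α → fail to reject H₀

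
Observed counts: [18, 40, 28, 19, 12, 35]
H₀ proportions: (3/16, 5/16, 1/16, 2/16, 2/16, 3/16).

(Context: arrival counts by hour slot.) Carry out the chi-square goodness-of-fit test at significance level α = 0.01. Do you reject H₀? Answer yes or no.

reject H₀: yes

n = 152; E_i = n·p_i = [28.50, 47.50, 9.50, 19.00, 19.00, 28.50]
χ² = (18−28.50)²/28.50 + (40−47.50)²/47.50 + (28−9.50)²/9.50 + (19−19.00)²/19.00 + (12−19.00)²/19.00 + (35−28.50)²/28.50 = 45.1404
df = 5
p-value (upper-tail) = 0.00000
At α=0.01: p < α → reject H₀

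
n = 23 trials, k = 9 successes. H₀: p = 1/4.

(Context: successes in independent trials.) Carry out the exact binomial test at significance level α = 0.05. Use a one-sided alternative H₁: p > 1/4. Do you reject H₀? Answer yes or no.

Exact binomial: n=23, k=9, p₀=1/4=0.2500
P(X≥9) from Σ C(n,i)·p₀^i·(1−p₀)^(n−i)
p-value (one-sided, H₁ greater) = 0.09632
At α=0.05: p ≥ α → fail to reject H₀

reject H₀: no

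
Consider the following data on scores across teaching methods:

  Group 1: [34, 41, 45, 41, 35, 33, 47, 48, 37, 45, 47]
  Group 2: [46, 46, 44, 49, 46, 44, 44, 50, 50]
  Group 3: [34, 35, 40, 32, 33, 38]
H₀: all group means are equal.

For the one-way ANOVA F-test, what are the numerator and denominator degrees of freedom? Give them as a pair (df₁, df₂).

degrees of freedom = [2, 23]

k = 3 groups, N = 26 total
df = (k−1, N−k) = (3−1, 26−3) = (2, 23)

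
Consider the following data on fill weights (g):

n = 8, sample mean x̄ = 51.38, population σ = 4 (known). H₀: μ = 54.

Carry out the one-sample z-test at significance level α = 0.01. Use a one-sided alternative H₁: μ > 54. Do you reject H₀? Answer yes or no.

reject H₀: no

SE = σ/√n = 4/√8 = 1.4142
z = (x̄−μ₀)/SE = (51.38−54)/1.4142 = -1.8526
p-value (one-sided, H₁ greater) = 0.96803
At α=0.01: p ≥ α → fail to reject H₀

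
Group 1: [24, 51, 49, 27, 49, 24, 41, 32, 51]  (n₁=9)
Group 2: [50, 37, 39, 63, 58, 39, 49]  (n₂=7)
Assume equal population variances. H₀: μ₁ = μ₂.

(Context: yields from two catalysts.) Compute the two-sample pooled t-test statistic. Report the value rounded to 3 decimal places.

test statistic = -1.633

x̄₁=38.667, s₁=11.906, n₁=9
x̄₂=47.857, s₂=10.107, n₂=7
s_p² = [8·11.906² + 6·10.107²]/14 = 124.7755
SE = √(s_p²·(1/9+1/7)) = 5.6293
t = (38.667−47.857)/5.6293 = -1.6326
df = 14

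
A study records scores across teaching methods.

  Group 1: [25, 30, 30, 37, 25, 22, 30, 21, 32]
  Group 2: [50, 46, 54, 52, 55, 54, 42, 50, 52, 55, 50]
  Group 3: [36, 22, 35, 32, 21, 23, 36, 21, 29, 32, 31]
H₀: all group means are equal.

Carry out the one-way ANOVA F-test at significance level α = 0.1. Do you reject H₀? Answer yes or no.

reject H₀: yes

Group means [28.00, 50.91, 28.91], grand mean 36.452
SSB = Σnᵢ(x̄ᵢ−x̄)² = 3567.859; SSW = ΣΣ(x−x̄ᵢ)² = 741.818
MSB = 3567.859/2 = 1783.9296; MSW = 741.818/28 = 26.4935
F = MSB/MSW = 67.3346
df = (2, 28)
p-value (upper-tail) = 0.00000
At α=0.1: p < α → reject H₀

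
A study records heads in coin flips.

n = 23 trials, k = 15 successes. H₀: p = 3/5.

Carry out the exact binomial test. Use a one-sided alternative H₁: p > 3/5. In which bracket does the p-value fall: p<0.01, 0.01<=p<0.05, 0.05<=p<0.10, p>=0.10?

p-value bracket: p>=0.10

Exact binomial: n=23, k=15, p₀=3/5=0.6000
P(X≥15) from Σ C(n,i)·p₀^i·(1−p₀)^(n−i)
p-value (one-sided, H₁ greater) = 0.38836
→ bracket: p>=0.10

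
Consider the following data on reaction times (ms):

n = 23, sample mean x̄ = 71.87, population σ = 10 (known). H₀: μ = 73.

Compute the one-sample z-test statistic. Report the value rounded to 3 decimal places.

test statistic = -0.542

SE = σ/√n = 10/√23 = 2.0851
z = (x̄−μ₀)/SE = (71.87−73)/2.0851 = -0.5419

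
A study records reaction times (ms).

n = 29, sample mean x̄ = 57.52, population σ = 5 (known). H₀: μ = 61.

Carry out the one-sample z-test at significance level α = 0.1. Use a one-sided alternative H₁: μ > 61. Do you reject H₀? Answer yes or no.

SE = σ/√n = 5/√29 = 0.9285
z = (x̄−μ₀)/SE = (57.52−61)/0.9285 = -3.7481
p-value (one-sided, H₁ greater) = 0.99991
At α=0.1: p ≥ α → fail to reject H₀

reject H₀: no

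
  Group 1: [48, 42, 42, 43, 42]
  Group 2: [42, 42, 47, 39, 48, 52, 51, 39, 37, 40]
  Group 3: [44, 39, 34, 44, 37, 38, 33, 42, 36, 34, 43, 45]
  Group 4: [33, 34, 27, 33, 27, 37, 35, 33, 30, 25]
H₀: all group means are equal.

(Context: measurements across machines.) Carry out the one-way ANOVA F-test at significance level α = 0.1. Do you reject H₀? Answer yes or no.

Group means [43.40, 43.70, 39.08, 31.40], grand mean 38.838
SSB = Σnᵢ(x̄ᵢ−x̄)² = 894.410; SSW = ΣΣ(x−x̄ᵢ)² = 638.617
MSB = 894.410/3 = 298.1368; MSW = 638.617/33 = 19.3520
F = MSB/MSW = 15.4060
df = (3, 33)
p-value (upper-tail) = 0.00000
At α=0.1: p < α → reject H₀

reject H₀: yes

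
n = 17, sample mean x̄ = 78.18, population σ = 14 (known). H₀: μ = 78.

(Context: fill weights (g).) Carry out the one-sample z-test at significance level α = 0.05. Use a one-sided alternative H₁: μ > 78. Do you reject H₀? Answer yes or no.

SE = σ/√n = 14/√17 = 3.3955
z = (x̄−μ₀)/SE = (78.18−78)/3.3955 = 0.0530
p-value (one-sided, H₁ greater) = 0.47886
At α=0.05: p ≥ α → fail to reject H₀

reject H₀: no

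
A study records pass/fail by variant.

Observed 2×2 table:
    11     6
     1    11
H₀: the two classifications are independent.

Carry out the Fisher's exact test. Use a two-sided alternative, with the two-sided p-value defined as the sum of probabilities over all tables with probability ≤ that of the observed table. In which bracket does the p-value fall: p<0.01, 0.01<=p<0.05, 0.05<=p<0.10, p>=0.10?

Margins: r₁=17, r₂=12, c₁=12, c₂=17, n=29
p_obs = C(17,11)·C(12,1)/C(29,12); sum pmf over tables with pmf ≤ p_obs
p-value (two-sided) = 0.00316
→ bracket: p<0.01

p-value bracket: p<0.01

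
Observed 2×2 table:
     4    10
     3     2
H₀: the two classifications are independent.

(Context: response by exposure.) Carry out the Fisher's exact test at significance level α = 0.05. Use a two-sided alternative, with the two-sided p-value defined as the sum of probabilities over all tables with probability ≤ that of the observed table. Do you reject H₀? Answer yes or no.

reject H₀: no

Margins: r₁=14, r₂=5, c₁=7, c₂=12, n=19
p_obs = C(14,4)·C(5,3)/C(19,7); sum pmf over tables with pmf ≤ p_obs
p-value (two-sided) = 0.30470
At α=0.05: p ≥ α → fail to reject H₀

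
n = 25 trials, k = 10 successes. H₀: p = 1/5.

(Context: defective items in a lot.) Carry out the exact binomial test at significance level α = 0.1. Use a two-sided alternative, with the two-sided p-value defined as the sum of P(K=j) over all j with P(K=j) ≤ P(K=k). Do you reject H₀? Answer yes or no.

Exact binomial: n=25, k=10, p₀=1/5=0.2000
P(X=j) = C(n,j)·p₀^j·(1−p₀)^(n−j); p = Σ P(X=j) over j with P(X=j) ≤ P(X=10)
p-value (two-sided) = 0.02111
At α=0.1: p < α → reject H₀

reject H₀: yes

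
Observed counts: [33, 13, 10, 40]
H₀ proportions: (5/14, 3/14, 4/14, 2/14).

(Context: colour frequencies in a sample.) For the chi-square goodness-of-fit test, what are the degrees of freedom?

df = k − 1 = 4 − 1 = 3

degrees of freedom = 3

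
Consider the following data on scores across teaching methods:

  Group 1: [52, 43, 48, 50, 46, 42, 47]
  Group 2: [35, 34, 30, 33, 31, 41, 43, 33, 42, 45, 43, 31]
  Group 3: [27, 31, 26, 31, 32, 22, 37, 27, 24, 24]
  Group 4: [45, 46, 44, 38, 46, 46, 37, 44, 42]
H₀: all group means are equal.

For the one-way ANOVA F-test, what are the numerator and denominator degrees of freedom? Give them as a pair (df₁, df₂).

degrees of freedom = [3, 34]

k = 4 groups, N = 38 total
df = (k−1, N−k) = (4−1, 38−4) = (3, 34)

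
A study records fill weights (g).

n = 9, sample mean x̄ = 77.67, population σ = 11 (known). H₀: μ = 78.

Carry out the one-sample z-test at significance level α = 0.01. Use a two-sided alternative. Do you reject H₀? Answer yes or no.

SE = σ/√n = 11/√9 = 3.6667
z = (x̄−μ₀)/SE = (77.67−78)/3.6667 = -0.0900
p-value (two-sided) = 0.92829
At α=0.01: p ≥ α → fail to reject H₀

reject H₀: no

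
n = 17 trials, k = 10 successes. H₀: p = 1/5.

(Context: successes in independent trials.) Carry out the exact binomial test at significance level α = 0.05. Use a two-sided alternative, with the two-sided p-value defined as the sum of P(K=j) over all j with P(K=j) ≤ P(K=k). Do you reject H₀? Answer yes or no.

Exact binomial: n=17, k=10, p₀=1/5=0.2000
P(X=j) = C(n,j)·p₀^j·(1−p₀)^(n−j); p = Σ P(X=j) over j with P(X=j) ≤ P(X=10)
p-value (two-sided) = 0.00049
At α=0.05: p < α → reject H₀

reject H₀: yes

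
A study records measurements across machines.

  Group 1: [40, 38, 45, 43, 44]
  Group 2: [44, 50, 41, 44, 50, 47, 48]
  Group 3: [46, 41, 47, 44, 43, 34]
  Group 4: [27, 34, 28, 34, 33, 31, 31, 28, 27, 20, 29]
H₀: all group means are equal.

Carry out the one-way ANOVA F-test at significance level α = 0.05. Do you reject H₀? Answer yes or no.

reject H₀: yes

Group means [42.00, 46.29, 42.50, 29.27], grand mean 38.310
SSB = Σnᵢ(x̄ᵢ−x̄)² = 1517.097; SSW = ΣΣ(x−x̄ᵢ)² = 377.110
MSB = 1517.097/3 = 505.6988; MSW = 377.110/25 = 15.0844
F = MSB/MSW = 33.5246
df = (3, 25)
p-value (upper-tail) = 0.00000
At α=0.05: p < α → reject H₀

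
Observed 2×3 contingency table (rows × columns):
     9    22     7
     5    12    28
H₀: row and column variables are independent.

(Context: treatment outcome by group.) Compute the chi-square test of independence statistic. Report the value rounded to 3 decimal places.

test statistic = 16.209

Row totals [38, 45], col totals [14, 34, 35], n=83
χ² = (9−6.41)²/6.41 + (22−15.57)²/15.57 + (7−16.02)²/16.02 + (5−7.59)²/7.59 + (12−18.43)²/18.43 + (28−18.98)²/18.98 = 16.2090
df = 2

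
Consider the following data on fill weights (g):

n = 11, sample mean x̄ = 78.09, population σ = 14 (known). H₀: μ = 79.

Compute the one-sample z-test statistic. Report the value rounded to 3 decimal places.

SE = σ/√n = 14/√11 = 4.2212
z = (x̄−μ₀)/SE = (78.09−79)/4.2212 = -0.2156

test statistic = -0.216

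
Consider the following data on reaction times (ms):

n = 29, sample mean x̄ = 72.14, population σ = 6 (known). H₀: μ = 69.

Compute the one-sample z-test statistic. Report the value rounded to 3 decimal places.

SE = σ/√n = 6/√29 = 1.1142
z = (x̄−μ₀)/SE = (72.14−69)/1.1142 = 2.8182

test statistic = 2.818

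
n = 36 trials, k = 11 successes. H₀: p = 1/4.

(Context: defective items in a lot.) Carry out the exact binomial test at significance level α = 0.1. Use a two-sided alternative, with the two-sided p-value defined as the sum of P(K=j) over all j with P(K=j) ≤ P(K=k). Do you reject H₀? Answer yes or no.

Exact binomial: n=36, k=11, p₀=1/4=0.2500
P(X=j) = C(n,j)·p₀^j·(1−p₀)^(n−j); p = Σ P(X=j) over j with P(X=j) ≤ P(X=11)
p-value (two-sided) = 0.44325
At α=0.1: p ≥ α → fail to reject H₀

reject H₀: no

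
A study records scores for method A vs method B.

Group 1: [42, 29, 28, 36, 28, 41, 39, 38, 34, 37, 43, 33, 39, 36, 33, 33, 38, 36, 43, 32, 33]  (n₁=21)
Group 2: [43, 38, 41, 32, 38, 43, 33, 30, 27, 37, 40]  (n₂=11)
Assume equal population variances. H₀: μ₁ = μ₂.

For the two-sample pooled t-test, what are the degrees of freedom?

degrees of freedom = 30

df = n₁ + n₂ − 2 = 21 + 11 − 2 = 30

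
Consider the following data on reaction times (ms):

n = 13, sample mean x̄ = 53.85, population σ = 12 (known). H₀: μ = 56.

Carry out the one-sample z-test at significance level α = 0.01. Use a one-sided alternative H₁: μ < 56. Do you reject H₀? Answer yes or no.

reject H₀: no

SE = σ/√n = 12/√13 = 3.3282
z = (x̄−μ₀)/SE = (53.85−56)/3.3282 = -0.6460
p-value (one-sided, H₁ less) = 0.25914
At α=0.01: p ≥ α → fail to reject H₀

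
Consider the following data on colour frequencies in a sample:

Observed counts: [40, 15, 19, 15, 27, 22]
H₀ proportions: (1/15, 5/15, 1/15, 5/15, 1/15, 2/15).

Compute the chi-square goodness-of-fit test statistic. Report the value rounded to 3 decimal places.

n = 138; E_i = n·p_i = [9.20, 46.00, 9.20, 46.00, 9.20, 18.40]
χ² = (40−9.20)²/9.20 + (15−46.00)²/46.00 + (19−9.20)²/9.20 + (15−46.00)²/46.00 + (27−9.20)²/9.20 + (22−18.40)²/18.40 = 190.4783
df = 5

test statistic = 190.478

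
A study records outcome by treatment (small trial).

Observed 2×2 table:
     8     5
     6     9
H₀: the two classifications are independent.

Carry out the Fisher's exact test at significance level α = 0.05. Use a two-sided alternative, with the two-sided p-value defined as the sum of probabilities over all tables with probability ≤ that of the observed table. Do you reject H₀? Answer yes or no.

Margins: r₁=13, r₂=15, c₁=14, c₂=14, n=28
p_obs = C(13,8)·C(15,6)/C(28,14); sum pmf over tables with pmf ≤ p_obs
p-value (two-sided) = 0.44948
At α=0.05: p ≥ α → fail to reject H₀

reject H₀: no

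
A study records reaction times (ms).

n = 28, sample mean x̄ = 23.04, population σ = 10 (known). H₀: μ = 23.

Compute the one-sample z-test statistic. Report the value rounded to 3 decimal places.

test statistic = 0.021

SE = σ/√n = 10/√28 = 1.8898
z = (x̄−μ₀)/SE = (23.04−23)/1.8898 = 0.0212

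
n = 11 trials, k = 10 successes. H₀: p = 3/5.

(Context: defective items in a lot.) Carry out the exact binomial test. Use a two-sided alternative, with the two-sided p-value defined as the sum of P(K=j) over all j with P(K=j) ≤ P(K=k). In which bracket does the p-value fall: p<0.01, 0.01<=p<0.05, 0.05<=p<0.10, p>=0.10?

p-value bracket: 0.05<=p<0.10

Exact binomial: n=11, k=10, p₀=3/5=0.6000
P(X=j) = C(n,j)·p₀^j·(1−p₀)^(n−j); p = Σ P(X=j) over j with P(X=j) ≤ P(X=10)
p-value (two-sided) = 0.05951
→ bracket: 0.05<=p<0.10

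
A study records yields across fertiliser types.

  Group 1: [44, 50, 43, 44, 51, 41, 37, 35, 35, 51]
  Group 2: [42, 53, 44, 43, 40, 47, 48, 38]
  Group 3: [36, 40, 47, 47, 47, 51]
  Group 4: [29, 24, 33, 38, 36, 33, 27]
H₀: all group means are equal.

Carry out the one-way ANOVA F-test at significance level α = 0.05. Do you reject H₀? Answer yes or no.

reject H₀: yes

Group means [43.10, 44.38, 44.67, 31.43], grand mean 41.097
SSB = Σnᵢ(x̄ᵢ−x̄)² = 856.887; SSW = ΣΣ(x−x̄ᵢ)² = 811.823
MSB = 856.887/3 = 285.6290; MSW = 811.823/27 = 30.0675
F = MSB/MSW = 9.4996
df = (3, 27)
p-value (upper-tail) = 0.00019
At α=0.05: p < α → reject H₀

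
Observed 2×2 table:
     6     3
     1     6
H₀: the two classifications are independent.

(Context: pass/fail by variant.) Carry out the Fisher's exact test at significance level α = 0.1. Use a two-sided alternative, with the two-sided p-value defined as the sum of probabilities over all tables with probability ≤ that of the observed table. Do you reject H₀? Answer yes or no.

reject H₀: yes

Margins: r₁=9, r₂=7, c₁=7, c₂=9, n=16
p_obs = C(9,6)·C(7,1)/C(16,7); sum pmf over tables with pmf ≤ p_obs
p-value (two-sided) = 0.06014
At α=0.1: p < α → reject H₀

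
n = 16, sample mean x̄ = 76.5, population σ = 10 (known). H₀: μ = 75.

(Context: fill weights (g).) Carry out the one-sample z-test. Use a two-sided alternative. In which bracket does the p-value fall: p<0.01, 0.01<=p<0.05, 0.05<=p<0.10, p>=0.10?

p-value bracket: p>=0.10

SE = σ/√n = 10/√16 = 2.5000
z = (x̄−μ₀)/SE = (76.5−75)/2.5000 = 0.6000
p-value (two-sided) = 0.54851
→ bracket: p>=0.10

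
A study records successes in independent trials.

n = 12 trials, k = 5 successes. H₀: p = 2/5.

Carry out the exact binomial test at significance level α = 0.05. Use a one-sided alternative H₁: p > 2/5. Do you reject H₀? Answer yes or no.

Exact binomial: n=12, k=5, p₀=2/5=0.4000
P(X≥5) from Σ C(n,i)·p₀^i·(1−p₀)^(n−i)
p-value (one-sided, H₁ greater) = 0.56182
At α=0.05: p ≥ α → fail to reject H₀

reject H₀: no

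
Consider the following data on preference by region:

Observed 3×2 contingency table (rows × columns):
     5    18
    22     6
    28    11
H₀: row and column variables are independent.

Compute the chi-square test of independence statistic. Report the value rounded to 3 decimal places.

Row totals [23, 28, 39], col totals [55, 35], n=90
χ² = (5−14.06)²/14.06 + (18−8.94)²/8.94 + (22−17.11)²/17.11 + (6−10.89)²/10.89 + (28−23.83)²/23.83 + (11−15.17)²/15.17 = 20.4672
df = 2

test statistic = 20.467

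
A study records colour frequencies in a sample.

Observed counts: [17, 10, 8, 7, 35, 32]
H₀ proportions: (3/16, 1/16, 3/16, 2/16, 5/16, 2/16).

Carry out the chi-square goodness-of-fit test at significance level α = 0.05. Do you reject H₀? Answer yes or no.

reject H₀: yes

n = 109; E_i = n·p_i = [20.44, 6.81, 20.44, 13.62, 34.06, 13.62]
χ² = (17−20.44)²/20.44 + (10−6.81)²/6.81 + (8−20.44)²/20.44 + (7−13.62)²/13.62 + (35−34.06)²/34.06 + (32−13.62)²/13.62 = 37.6667
df = 5
p-value (upper-tail) = 0.00000
At α=0.05: p < α → reject H₀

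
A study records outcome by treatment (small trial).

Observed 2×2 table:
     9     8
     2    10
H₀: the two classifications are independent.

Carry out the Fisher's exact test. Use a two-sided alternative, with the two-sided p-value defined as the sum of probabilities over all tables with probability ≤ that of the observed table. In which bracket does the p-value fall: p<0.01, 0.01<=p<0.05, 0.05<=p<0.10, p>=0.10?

Margins: r₁=17, r₂=12, c₁=11, c₂=18, n=29
p_obs = C(17,9)·C(12,2)/C(29,11); sum pmf over tables with pmf ≤ p_obs
p-value (two-sided) = 0.06411
→ bracket: 0.05<=p<0.10

p-value bracket: 0.05<=p<0.10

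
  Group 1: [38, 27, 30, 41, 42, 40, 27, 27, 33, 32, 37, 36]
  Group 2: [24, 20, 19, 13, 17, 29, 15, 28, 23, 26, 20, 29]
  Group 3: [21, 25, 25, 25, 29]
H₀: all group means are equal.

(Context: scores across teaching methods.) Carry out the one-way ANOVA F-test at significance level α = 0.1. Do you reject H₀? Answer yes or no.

reject H₀: yes

Group means [34.17, 21.92, 25.00], grand mean 27.517
SSB = Σnᵢ(x̄ᵢ−x̄)² = 938.658; SSW = ΣΣ(x−x̄ᵢ)² = 704.583
MSB = 938.658/2 = 469.3290; MSW = 704.583/26 = 27.0994
F = MSB/MSW = 17.3188
df = (2, 26)
p-value (upper-tail) = 0.00002
At α=0.1: p < α → reject H₀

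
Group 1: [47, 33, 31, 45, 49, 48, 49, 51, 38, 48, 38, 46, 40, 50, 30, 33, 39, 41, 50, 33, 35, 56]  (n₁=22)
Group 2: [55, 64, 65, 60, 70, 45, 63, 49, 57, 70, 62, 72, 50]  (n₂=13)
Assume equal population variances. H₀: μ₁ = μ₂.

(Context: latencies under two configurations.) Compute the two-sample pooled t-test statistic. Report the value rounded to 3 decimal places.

test statistic = -6.401

x̄₁=42.273, s₁=7.642, n₁=22
x̄₂=60.154, s₂=8.552, n₂=13
s_p² = [21·7.642² + 12·8.552²]/33 = 63.7593
SE = √(s_p²·(1/22+1/13)) = 2.7933
t = (42.273−60.154)/2.7933 = -6.4014
df = 33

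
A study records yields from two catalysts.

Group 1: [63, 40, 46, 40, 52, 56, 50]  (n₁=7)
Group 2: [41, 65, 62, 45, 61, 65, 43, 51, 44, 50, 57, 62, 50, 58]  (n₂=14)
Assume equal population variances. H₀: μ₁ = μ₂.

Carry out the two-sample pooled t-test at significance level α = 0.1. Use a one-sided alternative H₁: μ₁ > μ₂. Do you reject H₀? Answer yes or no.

reject H₀: no

x̄₁=49.571, s₁=8.404, n₁=7
x̄₂=53.857, s₂=8.574, n₂=14
s_p² = [6·8.404² + 13·8.574²]/19 = 72.6015
SE = √(s_p²·(1/7+1/14)) = 3.9443
t = (49.571−53.857)/3.9443 = -1.0866
df = 19
p-value (one-sided, H₁ greater) = 0.85459
At α=0.1: p ≥ α → fail to reject H₀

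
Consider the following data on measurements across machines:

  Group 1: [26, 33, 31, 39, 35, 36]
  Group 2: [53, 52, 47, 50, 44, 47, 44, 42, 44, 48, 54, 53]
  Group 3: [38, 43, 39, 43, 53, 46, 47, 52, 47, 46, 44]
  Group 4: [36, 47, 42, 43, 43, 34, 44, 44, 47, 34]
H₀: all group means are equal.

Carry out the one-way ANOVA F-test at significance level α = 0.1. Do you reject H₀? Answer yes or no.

Group means [33.33, 48.17, 45.27, 41.40], grand mean 43.333
SSB = Σnᵢ(x̄ᵢ−x̄)² = 959.085; SSW = ΣΣ(x−x̄ᵢ)² = 729.582
MSB = 959.085/3 = 319.6949; MSW = 729.582/35 = 20.8452
F = MSB/MSW = 15.3366
df = (3, 35)
p-value (upper-tail) = 0.00000
At α=0.1: p < α → reject H₀

reject H₀: yes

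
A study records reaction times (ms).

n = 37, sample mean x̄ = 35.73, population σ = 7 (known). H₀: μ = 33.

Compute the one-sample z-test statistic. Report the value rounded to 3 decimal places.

SE = σ/√n = 7/√37 = 1.1508
z = (x̄−μ₀)/SE = (35.73−33)/1.1508 = 2.3723

test statistic = 2.372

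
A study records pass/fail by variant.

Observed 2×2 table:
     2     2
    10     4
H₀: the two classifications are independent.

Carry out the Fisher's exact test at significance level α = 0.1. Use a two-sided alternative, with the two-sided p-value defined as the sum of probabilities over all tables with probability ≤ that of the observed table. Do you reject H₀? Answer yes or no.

Margins: r₁=4, r₂=14, c₁=12, c₂=6, n=18
p_obs = C(4,2)·C(14,10)/C(18,12); sum pmf over tables with pmf ≤ p_obs
p-value (two-sided) = 0.56863
At α=0.1: p ≥ α → fail to reject H₀

reject H₀: no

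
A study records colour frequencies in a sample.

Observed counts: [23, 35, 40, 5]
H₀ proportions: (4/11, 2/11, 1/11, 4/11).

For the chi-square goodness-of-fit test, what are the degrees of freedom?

degrees of freedom = 3

df = k − 1 = 4 − 1 = 3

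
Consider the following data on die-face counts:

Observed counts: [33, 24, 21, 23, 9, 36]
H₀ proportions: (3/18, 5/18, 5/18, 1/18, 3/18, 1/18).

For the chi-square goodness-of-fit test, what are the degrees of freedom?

degrees of freedom = 5

df = k − 1 = 6 − 1 = 5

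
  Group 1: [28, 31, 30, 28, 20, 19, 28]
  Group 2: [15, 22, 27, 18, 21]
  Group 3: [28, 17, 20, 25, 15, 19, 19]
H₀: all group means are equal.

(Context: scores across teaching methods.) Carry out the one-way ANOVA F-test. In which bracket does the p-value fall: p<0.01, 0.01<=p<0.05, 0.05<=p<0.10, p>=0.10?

p-value bracket: 0.05<=p<0.10

Group means [26.29, 20.60, 20.43], grand mean 22.632
SSB = Σnᵢ(x̄ᵢ−x̄)² = 148.078; SSW = ΣΣ(x−x̄ᵢ)² = 342.343
MSB = 148.078/2 = 74.0391; MSW = 342.343/16 = 21.3964
F = MSB/MSW = 3.4603
df = (2, 16)
p-value (upper-tail) = 0.05638
→ bracket: 0.05<=p<0.10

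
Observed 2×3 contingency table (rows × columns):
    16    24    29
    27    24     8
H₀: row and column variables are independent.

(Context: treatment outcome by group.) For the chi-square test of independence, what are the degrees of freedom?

degrees of freedom = 2

df = (r−1)(c−1) = (2−1)·(3−1) = 2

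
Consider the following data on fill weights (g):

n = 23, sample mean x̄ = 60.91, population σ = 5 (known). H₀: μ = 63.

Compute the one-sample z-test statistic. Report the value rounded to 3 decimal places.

test statistic = -2.005

SE = σ/√n = 5/√23 = 1.0426
z = (x̄−μ₀)/SE = (60.91−63)/1.0426 = -2.0047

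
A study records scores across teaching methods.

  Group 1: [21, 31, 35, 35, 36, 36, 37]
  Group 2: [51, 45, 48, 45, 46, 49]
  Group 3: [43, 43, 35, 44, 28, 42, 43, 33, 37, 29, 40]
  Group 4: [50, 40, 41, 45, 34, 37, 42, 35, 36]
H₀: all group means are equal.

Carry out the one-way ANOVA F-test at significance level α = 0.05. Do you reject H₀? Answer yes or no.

reject H₀: yes

Group means [33.00, 47.33, 37.91, 40.00], grand mean 39.152
SSB = Σnᵢ(x̄ᵢ−x̄)² = 690.000; SSW = ΣΣ(x−x̄ᵢ)² = 782.242
MSB = 690.000/3 = 230.0000; MSW = 782.242/29 = 26.9739
F = MSB/MSW = 8.5268
df = (3, 29)
p-value (upper-tail) = 0.00033
At α=0.05: p < α → reject H₀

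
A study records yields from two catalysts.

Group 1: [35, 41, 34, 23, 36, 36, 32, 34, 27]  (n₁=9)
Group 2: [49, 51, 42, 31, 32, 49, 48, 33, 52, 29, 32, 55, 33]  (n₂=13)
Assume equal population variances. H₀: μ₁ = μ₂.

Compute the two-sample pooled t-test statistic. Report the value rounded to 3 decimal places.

x̄₁=33.111, s₁=5.302, n₁=9
x̄₂=41.231, s₂=9.697, n₂=13
s_p² = [8·5.302² + 12·9.697²]/20 = 67.6598
SE = √(s_p²·(1/9+1/13)) = 3.5668
t = (33.111−41.231)/3.5668 = -2.2764
df = 20

test statistic = -2.276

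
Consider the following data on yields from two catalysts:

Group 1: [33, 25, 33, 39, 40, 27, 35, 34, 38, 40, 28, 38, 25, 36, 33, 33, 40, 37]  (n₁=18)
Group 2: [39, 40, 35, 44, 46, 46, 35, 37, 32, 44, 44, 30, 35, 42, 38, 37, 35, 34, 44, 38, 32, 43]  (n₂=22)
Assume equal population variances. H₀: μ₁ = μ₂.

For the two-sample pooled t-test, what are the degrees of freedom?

df = n₁ + n₂ − 2 = 18 + 22 − 2 = 38

degrees of freedom = 38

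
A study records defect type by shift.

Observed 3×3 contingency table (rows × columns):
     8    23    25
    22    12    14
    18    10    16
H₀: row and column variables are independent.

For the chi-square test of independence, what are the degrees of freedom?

degrees of freedom = 4

df = (r−1)(c−1) = (3−1)·(3−1) = 4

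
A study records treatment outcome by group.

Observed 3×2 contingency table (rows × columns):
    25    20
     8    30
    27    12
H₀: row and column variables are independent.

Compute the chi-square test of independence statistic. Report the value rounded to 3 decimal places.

Row totals [45, 38, 39], col totals [60, 62], n=122
χ² = (25−22.13)²/22.13 + (20−22.87)²/22.87 + (8−18.69)²/18.69 + (30−19.31)²/19.31 + (27−19.18)²/19.18 + (12−19.82)²/19.82 = 19.0340
df = 2

test statistic = 19.034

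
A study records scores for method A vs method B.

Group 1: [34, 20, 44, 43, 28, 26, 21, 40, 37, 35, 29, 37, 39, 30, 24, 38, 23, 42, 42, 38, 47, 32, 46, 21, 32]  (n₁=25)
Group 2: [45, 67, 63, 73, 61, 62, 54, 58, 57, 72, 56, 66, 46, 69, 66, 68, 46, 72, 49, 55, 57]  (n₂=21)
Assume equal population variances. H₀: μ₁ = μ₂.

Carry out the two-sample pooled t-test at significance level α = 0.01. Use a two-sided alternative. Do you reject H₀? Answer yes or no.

reject H₀: yes

x̄₁=33.920, s₁=8.261, n₁=25
x̄₂=60.095, s₂=8.871, n₂=21
s_p² = [24·8.261² + 20·8.871²]/44 = 72.9920
SE = √(s_p²·(1/25+1/21)) = 2.5289
t = (33.920−60.095)/2.5289 = -10.3503
df = 44
p-value (two-sided) = 0.00000
At α=0.01: p < α → reject H₀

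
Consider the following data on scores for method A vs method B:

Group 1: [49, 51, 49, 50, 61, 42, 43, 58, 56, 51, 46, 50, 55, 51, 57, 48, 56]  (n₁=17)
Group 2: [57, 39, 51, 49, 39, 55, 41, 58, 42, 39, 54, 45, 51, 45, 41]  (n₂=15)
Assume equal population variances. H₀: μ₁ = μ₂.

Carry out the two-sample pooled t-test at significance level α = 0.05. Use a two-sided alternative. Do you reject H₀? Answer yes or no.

x̄₁=51.353, s₁=5.231, n₁=17
x̄₂=47.067, s₂=6.902, n₂=15
s_p² = [16·5.231² + 14·6.902²]/30 = 36.8272
SE = √(s_p²·(1/17+1/15)) = 2.1498
t = (51.353−47.067)/2.1498 = 1.9938
df = 30
p-value (two-sided) = 0.05533
At α=0.05: p ≥ α → fail to reject H₀

reject H₀: no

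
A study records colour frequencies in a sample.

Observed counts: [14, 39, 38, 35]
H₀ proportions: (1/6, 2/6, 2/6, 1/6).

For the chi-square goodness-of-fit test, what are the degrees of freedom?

degrees of freedom = 3

df = k − 1 = 4 − 1 = 3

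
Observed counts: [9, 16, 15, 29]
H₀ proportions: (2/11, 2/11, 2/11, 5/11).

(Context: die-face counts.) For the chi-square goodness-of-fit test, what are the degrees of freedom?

degrees of freedom = 3

df = k − 1 = 4 − 1 = 3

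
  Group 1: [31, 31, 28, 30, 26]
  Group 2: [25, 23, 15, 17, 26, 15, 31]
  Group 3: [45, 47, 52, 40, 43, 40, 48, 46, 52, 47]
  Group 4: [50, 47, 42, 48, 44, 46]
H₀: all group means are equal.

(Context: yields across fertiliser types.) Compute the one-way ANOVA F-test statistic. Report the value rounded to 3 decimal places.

test statistic = 57.968

Group means [29.20, 21.71, 46.00, 46.17], grand mean 36.964
SSB = Σnᵢ(x̄ᵢ−x̄)² = 3253.902; SSW = ΣΣ(x−x̄ᵢ)² = 449.062
MSB = 3253.902/3 = 1084.6341; MSW = 449.062/24 = 18.7109
F = MSB/MSW = 57.9680
df = (3, 24)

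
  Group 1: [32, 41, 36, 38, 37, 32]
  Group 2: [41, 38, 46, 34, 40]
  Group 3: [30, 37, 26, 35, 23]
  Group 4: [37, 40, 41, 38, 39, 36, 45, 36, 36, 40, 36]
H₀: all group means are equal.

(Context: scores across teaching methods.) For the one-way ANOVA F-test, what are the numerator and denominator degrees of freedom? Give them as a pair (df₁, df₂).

k = 4 groups, N = 27 total
df = (k−1, N−k) = (4−1, 27−4) = (3, 23)

degrees of freedom = [3, 23]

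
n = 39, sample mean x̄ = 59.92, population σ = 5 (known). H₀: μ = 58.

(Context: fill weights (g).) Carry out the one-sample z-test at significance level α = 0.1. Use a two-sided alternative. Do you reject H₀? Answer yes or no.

SE = σ/√n = 5/√39 = 0.8006
z = (x̄−μ₀)/SE = (59.92−58)/0.8006 = 2.3981
p-value (two-sided) = 0.01648
At α=0.1: p < α → reject H₀

reject H₀: yes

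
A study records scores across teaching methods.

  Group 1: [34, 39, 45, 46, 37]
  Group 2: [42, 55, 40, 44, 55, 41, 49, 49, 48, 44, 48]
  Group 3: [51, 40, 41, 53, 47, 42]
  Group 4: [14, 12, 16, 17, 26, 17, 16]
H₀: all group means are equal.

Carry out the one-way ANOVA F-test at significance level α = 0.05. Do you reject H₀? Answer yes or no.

Group means [40.20, 46.82, 45.67, 16.86], grand mean 38.207
SSB = Σnᵢ(x̄ᵢ−x̄)² = 4360.132; SSW = ΣΣ(x−x̄ᵢ)² = 640.627
MSB = 4360.132/3 = 1453.3773; MSW = 640.627/25 = 25.6251
F = MSB/MSW = 56.7170
df = (3, 25)
p-value (upper-tail) = 0.00000
At α=0.05: p < α → reject H₀

reject H₀: yes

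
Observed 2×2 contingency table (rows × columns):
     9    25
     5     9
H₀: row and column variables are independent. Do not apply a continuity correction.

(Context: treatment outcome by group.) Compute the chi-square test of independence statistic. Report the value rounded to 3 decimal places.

test statistic = 0.410

Row totals [34, 14], col totals [14, 34], n=48
χ² = (9−9.92)²/9.92 + (25−24.08)²/24.08 + (5−4.08)²/4.08 + (9−9.92)²/9.92 = 0.4101
df = 1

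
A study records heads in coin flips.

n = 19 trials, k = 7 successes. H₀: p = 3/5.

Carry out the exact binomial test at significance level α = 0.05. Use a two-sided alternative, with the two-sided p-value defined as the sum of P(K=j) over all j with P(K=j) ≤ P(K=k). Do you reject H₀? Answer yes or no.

Exact binomial: n=19, k=7, p₀=3/5=0.6000
P(X=j) = C(n,j)·p₀^j·(1−p₀)^(n−j); p = Σ P(X=j) over j with P(X=j) ≤ P(X=7)
p-value (two-sided) = 0.05819
At α=0.05: p ≥ α → fail to reject H₀

reject H₀: no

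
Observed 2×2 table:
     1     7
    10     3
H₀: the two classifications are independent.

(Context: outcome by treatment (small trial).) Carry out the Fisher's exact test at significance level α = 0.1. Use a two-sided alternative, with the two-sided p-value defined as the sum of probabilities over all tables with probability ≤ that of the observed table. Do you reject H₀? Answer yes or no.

reject H₀: yes

Margins: r₁=8, r₂=13, c₁=11, c₂=10, n=21
p_obs = C(8,1)·C(13,10)/C(21,11); sum pmf over tables with pmf ≤ p_obs
p-value (two-sided) = 0.00752
At α=0.1: p < α → reject H₀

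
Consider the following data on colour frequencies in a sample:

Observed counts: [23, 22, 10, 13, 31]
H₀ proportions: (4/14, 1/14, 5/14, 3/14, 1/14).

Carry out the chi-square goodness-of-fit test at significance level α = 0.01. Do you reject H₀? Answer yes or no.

reject H₀: yes

n = 99; E_i = n·p_i = [28.29, 7.07, 35.36, 21.21, 7.07]
χ² = (23−28.29)²/28.29 + (22−7.07)²/7.07 + (10−35.36)²/35.36 + (13−21.21)²/21.21 + (31−7.07)²/7.07 = 134.8401
df = 4
p-value (upper-tail) = 0.00000
At α=0.01: p < α → reject H₀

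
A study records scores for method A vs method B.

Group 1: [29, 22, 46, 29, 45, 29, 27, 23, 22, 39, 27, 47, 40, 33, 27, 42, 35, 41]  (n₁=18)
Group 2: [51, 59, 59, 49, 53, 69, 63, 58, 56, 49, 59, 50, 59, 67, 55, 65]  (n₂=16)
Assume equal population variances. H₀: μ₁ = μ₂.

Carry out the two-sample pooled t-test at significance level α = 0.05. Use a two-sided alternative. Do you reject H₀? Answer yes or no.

x̄₁=33.500, s₁=8.528, n₁=18
x̄₂=57.562, s₂=6.271, n₂=16
s_p² = [17·8.528² + 15·6.271²]/32 = 57.0762
SE = √(s_p²·(1/18+1/16)) = 2.5958
t = (33.500−57.562)/2.5958 = -9.2698
df = 32
p-value (two-sided) = 0.00000
At α=0.05: p < α → reject H₀

reject H₀: yes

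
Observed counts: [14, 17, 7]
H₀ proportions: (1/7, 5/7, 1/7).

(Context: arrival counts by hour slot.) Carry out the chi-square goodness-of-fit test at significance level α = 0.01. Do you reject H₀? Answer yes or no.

reject H₀: yes

n = 38; E_i = n·p_i = [5.43, 27.14, 5.43]
χ² = (14−5.43)²/5.43 + (17−27.14)²/27.14 + (7−5.43)²/5.43 = 17.7789
df = 2
p-value (upper-tail) = 0.00014
At α=0.01: p < α → reject H₀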